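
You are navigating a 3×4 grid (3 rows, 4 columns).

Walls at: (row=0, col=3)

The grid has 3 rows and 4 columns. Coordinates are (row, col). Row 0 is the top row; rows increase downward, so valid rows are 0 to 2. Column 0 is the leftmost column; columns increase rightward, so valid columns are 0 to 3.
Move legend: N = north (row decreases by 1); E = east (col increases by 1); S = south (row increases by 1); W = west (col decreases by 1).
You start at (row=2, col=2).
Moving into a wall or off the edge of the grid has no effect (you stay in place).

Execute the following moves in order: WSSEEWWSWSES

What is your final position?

Start: (row=2, col=2)
  W (west): (row=2, col=2) -> (row=2, col=1)
  S (south): blocked, stay at (row=2, col=1)
  S (south): blocked, stay at (row=2, col=1)
  E (east): (row=2, col=1) -> (row=2, col=2)
  E (east): (row=2, col=2) -> (row=2, col=3)
  W (west): (row=2, col=3) -> (row=2, col=2)
  W (west): (row=2, col=2) -> (row=2, col=1)
  S (south): blocked, stay at (row=2, col=1)
  W (west): (row=2, col=1) -> (row=2, col=0)
  S (south): blocked, stay at (row=2, col=0)
  E (east): (row=2, col=0) -> (row=2, col=1)
  S (south): blocked, stay at (row=2, col=1)
Final: (row=2, col=1)

Answer: Final position: (row=2, col=1)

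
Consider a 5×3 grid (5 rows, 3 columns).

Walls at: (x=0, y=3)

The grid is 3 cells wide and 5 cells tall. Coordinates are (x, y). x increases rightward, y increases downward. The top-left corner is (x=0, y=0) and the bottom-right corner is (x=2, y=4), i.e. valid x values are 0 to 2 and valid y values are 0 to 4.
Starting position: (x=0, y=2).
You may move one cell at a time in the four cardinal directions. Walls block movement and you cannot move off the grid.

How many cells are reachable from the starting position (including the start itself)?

Answer: Reachable cells: 14

Derivation:
BFS flood-fill from (x=0, y=2):
  Distance 0: (x=0, y=2)
  Distance 1: (x=0, y=1), (x=1, y=2)
  Distance 2: (x=0, y=0), (x=1, y=1), (x=2, y=2), (x=1, y=3)
  Distance 3: (x=1, y=0), (x=2, y=1), (x=2, y=3), (x=1, y=4)
  Distance 4: (x=2, y=0), (x=0, y=4), (x=2, y=4)
Total reachable: 14 (grid has 14 open cells total)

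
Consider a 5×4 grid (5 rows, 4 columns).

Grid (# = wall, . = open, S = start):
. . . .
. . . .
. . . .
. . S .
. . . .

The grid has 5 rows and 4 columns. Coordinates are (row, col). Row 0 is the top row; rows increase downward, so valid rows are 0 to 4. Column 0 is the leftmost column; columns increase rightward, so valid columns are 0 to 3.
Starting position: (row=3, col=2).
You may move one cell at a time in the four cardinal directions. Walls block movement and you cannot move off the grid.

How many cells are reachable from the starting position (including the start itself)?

Answer: Reachable cells: 20

Derivation:
BFS flood-fill from (row=3, col=2):
  Distance 0: (row=3, col=2)
  Distance 1: (row=2, col=2), (row=3, col=1), (row=3, col=3), (row=4, col=2)
  Distance 2: (row=1, col=2), (row=2, col=1), (row=2, col=3), (row=3, col=0), (row=4, col=1), (row=4, col=3)
  Distance 3: (row=0, col=2), (row=1, col=1), (row=1, col=3), (row=2, col=0), (row=4, col=0)
  Distance 4: (row=0, col=1), (row=0, col=3), (row=1, col=0)
  Distance 5: (row=0, col=0)
Total reachable: 20 (grid has 20 open cells total)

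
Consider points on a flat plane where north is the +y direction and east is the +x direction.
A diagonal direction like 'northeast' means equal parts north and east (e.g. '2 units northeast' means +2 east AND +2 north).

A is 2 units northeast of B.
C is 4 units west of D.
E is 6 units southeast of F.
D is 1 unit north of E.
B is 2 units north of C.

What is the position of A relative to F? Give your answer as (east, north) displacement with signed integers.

Answer: A is at (east=4, north=-1) relative to F.

Derivation:
Place F at the origin (east=0, north=0).
  E is 6 units southeast of F: delta (east=+6, north=-6); E at (east=6, north=-6).
  D is 1 unit north of E: delta (east=+0, north=+1); D at (east=6, north=-5).
  C is 4 units west of D: delta (east=-4, north=+0); C at (east=2, north=-5).
  B is 2 units north of C: delta (east=+0, north=+2); B at (east=2, north=-3).
  A is 2 units northeast of B: delta (east=+2, north=+2); A at (east=4, north=-1).
Therefore A relative to F: (east=4, north=-1).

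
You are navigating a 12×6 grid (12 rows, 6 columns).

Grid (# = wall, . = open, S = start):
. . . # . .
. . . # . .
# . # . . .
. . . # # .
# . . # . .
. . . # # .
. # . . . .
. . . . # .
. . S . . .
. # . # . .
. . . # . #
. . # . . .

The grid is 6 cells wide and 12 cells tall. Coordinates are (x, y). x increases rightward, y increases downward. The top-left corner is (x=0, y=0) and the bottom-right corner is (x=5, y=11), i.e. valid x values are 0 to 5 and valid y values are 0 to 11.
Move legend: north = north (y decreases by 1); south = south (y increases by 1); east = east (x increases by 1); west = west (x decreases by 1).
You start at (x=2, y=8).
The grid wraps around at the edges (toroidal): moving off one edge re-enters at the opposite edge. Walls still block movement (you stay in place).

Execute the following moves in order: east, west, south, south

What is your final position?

Start: (x=2, y=8)
  east (east): (x=2, y=8) -> (x=3, y=8)
  west (west): (x=3, y=8) -> (x=2, y=8)
  south (south): (x=2, y=8) -> (x=2, y=9)
  south (south): (x=2, y=9) -> (x=2, y=10)
Final: (x=2, y=10)

Answer: Final position: (x=2, y=10)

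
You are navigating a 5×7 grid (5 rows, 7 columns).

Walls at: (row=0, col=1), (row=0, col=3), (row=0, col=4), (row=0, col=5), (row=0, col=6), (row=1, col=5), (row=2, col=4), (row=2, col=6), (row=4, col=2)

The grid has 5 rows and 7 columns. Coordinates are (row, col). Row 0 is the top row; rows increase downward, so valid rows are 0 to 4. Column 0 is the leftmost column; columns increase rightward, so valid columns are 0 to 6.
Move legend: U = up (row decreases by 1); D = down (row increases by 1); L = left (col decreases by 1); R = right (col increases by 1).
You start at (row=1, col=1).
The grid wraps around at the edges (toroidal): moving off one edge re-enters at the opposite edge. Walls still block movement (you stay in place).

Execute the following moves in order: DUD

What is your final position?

Answer: Final position: (row=2, col=1)

Derivation:
Start: (row=1, col=1)
  D (down): (row=1, col=1) -> (row=2, col=1)
  U (up): (row=2, col=1) -> (row=1, col=1)
  D (down): (row=1, col=1) -> (row=2, col=1)
Final: (row=2, col=1)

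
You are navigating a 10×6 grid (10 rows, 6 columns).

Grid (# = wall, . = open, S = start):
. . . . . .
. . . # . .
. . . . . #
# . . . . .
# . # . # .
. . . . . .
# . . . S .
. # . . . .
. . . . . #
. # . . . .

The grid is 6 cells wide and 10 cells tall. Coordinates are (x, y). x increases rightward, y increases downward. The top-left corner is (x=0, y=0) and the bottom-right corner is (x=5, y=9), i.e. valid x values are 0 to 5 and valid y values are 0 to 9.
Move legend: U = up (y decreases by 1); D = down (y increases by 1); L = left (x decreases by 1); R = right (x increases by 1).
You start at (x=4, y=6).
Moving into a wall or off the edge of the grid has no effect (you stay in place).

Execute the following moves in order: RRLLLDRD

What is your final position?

Answer: Final position: (x=3, y=8)

Derivation:
Start: (x=4, y=6)
  R (right): (x=4, y=6) -> (x=5, y=6)
  R (right): blocked, stay at (x=5, y=6)
  L (left): (x=5, y=6) -> (x=4, y=6)
  L (left): (x=4, y=6) -> (x=3, y=6)
  L (left): (x=3, y=6) -> (x=2, y=6)
  D (down): (x=2, y=6) -> (x=2, y=7)
  R (right): (x=2, y=7) -> (x=3, y=7)
  D (down): (x=3, y=7) -> (x=3, y=8)
Final: (x=3, y=8)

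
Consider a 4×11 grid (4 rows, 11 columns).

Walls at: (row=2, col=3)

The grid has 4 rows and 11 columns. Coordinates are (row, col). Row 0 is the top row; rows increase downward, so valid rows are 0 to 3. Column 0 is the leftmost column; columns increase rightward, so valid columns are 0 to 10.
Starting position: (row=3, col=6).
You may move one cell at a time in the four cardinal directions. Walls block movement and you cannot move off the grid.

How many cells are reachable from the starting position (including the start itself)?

BFS flood-fill from (row=3, col=6):
  Distance 0: (row=3, col=6)
  Distance 1: (row=2, col=6), (row=3, col=5), (row=3, col=7)
  Distance 2: (row=1, col=6), (row=2, col=5), (row=2, col=7), (row=3, col=4), (row=3, col=8)
  Distance 3: (row=0, col=6), (row=1, col=5), (row=1, col=7), (row=2, col=4), (row=2, col=8), (row=3, col=3), (row=3, col=9)
  Distance 4: (row=0, col=5), (row=0, col=7), (row=1, col=4), (row=1, col=8), (row=2, col=9), (row=3, col=2), (row=3, col=10)
  Distance 5: (row=0, col=4), (row=0, col=8), (row=1, col=3), (row=1, col=9), (row=2, col=2), (row=2, col=10), (row=3, col=1)
  Distance 6: (row=0, col=3), (row=0, col=9), (row=1, col=2), (row=1, col=10), (row=2, col=1), (row=3, col=0)
  Distance 7: (row=0, col=2), (row=0, col=10), (row=1, col=1), (row=2, col=0)
  Distance 8: (row=0, col=1), (row=1, col=0)
  Distance 9: (row=0, col=0)
Total reachable: 43 (grid has 43 open cells total)

Answer: Reachable cells: 43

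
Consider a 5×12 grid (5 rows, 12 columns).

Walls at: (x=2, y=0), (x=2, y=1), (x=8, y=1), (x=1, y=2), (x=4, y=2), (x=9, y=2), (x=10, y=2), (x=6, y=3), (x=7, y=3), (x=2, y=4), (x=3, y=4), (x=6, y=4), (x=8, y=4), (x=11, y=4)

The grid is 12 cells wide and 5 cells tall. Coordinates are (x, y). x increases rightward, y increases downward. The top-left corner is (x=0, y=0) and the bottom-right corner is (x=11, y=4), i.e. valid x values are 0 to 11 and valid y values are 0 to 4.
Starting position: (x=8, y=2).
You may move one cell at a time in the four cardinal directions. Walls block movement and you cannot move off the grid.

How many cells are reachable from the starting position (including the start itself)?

BFS flood-fill from (x=8, y=2):
  Distance 0: (x=8, y=2)
  Distance 1: (x=7, y=2), (x=8, y=3)
  Distance 2: (x=7, y=1), (x=6, y=2), (x=9, y=3)
  Distance 3: (x=7, y=0), (x=6, y=1), (x=5, y=2), (x=10, y=3), (x=9, y=4)
  Distance 4: (x=6, y=0), (x=8, y=0), (x=5, y=1), (x=5, y=3), (x=11, y=3), (x=10, y=4)
  Distance 5: (x=5, y=0), (x=9, y=0), (x=4, y=1), (x=11, y=2), (x=4, y=3), (x=5, y=4)
  Distance 6: (x=4, y=0), (x=10, y=0), (x=3, y=1), (x=9, y=1), (x=11, y=1), (x=3, y=3), (x=4, y=4)
  Distance 7: (x=3, y=0), (x=11, y=0), (x=10, y=1), (x=3, y=2), (x=2, y=3)
  Distance 8: (x=2, y=2), (x=1, y=3)
  Distance 9: (x=0, y=3), (x=1, y=4)
  Distance 10: (x=0, y=2), (x=0, y=4)
  Distance 11: (x=0, y=1)
  Distance 12: (x=0, y=0), (x=1, y=1)
  Distance 13: (x=1, y=0)
Total reachable: 45 (grid has 46 open cells total)

Answer: Reachable cells: 45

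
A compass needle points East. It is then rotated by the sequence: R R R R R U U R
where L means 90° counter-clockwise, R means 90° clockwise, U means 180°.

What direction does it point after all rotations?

Start: East
  R (right (90° clockwise)) -> South
  R (right (90° clockwise)) -> West
  R (right (90° clockwise)) -> North
  R (right (90° clockwise)) -> East
  R (right (90° clockwise)) -> South
  U (U-turn (180°)) -> North
  U (U-turn (180°)) -> South
  R (right (90° clockwise)) -> West
Final: West

Answer: Final heading: West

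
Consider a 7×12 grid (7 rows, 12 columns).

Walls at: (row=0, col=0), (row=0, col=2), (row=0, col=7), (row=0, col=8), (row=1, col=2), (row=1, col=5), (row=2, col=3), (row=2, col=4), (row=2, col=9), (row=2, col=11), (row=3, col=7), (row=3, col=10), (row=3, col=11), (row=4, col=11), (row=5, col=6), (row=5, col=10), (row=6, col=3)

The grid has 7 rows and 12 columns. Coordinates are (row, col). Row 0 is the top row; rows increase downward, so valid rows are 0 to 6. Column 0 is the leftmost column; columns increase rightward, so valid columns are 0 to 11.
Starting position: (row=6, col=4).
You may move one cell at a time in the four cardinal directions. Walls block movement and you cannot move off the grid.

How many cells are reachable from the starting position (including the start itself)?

BFS flood-fill from (row=6, col=4):
  Distance 0: (row=6, col=4)
  Distance 1: (row=5, col=4), (row=6, col=5)
  Distance 2: (row=4, col=4), (row=5, col=3), (row=5, col=5), (row=6, col=6)
  Distance 3: (row=3, col=4), (row=4, col=3), (row=4, col=5), (row=5, col=2), (row=6, col=7)
  Distance 4: (row=3, col=3), (row=3, col=5), (row=4, col=2), (row=4, col=6), (row=5, col=1), (row=5, col=7), (row=6, col=2), (row=6, col=8)
  Distance 5: (row=2, col=5), (row=3, col=2), (row=3, col=6), (row=4, col=1), (row=4, col=7), (row=5, col=0), (row=5, col=8), (row=6, col=1), (row=6, col=9)
  Distance 6: (row=2, col=2), (row=2, col=6), (row=3, col=1), (row=4, col=0), (row=4, col=8), (row=5, col=9), (row=6, col=0), (row=6, col=10)
  Distance 7: (row=1, col=6), (row=2, col=1), (row=2, col=7), (row=3, col=0), (row=3, col=8), (row=4, col=9), (row=6, col=11)
  Distance 8: (row=0, col=6), (row=1, col=1), (row=1, col=7), (row=2, col=0), (row=2, col=8), (row=3, col=9), (row=4, col=10), (row=5, col=11)
  Distance 9: (row=0, col=1), (row=0, col=5), (row=1, col=0), (row=1, col=8)
  Distance 10: (row=0, col=4), (row=1, col=9)
  Distance 11: (row=0, col=3), (row=0, col=9), (row=1, col=4), (row=1, col=10)
  Distance 12: (row=0, col=10), (row=1, col=3), (row=1, col=11), (row=2, col=10)
  Distance 13: (row=0, col=11)
Total reachable: 67 (grid has 67 open cells total)

Answer: Reachable cells: 67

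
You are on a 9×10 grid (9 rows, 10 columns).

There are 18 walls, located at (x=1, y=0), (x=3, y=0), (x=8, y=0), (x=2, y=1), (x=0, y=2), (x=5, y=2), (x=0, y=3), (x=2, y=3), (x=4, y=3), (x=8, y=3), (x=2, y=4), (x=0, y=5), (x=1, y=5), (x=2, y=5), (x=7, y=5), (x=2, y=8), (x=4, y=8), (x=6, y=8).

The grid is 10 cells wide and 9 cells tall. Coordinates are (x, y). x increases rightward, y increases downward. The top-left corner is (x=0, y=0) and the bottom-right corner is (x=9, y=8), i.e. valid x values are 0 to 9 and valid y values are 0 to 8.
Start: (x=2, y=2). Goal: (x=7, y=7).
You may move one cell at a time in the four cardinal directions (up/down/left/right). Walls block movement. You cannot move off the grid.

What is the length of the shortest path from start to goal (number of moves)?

Answer: Shortest path length: 10

Derivation:
BFS from (x=2, y=2) until reaching (x=7, y=7):
  Distance 0: (x=2, y=2)
  Distance 1: (x=1, y=2), (x=3, y=2)
  Distance 2: (x=1, y=1), (x=3, y=1), (x=4, y=2), (x=1, y=3), (x=3, y=3)
  Distance 3: (x=0, y=1), (x=4, y=1), (x=1, y=4), (x=3, y=4)
  Distance 4: (x=0, y=0), (x=4, y=0), (x=5, y=1), (x=0, y=4), (x=4, y=4), (x=3, y=5)
  Distance 5: (x=5, y=0), (x=6, y=1), (x=5, y=4), (x=4, y=5), (x=3, y=6)
  Distance 6: (x=6, y=0), (x=7, y=1), (x=6, y=2), (x=5, y=3), (x=6, y=4), (x=5, y=5), (x=2, y=6), (x=4, y=6), (x=3, y=7)
  Distance 7: (x=7, y=0), (x=8, y=1), (x=7, y=2), (x=6, y=3), (x=7, y=4), (x=6, y=5), (x=1, y=6), (x=5, y=6), (x=2, y=7), (x=4, y=7), (x=3, y=8)
  Distance 8: (x=9, y=1), (x=8, y=2), (x=7, y=3), (x=8, y=4), (x=0, y=6), (x=6, y=6), (x=1, y=7), (x=5, y=7)
  Distance 9: (x=9, y=0), (x=9, y=2), (x=9, y=4), (x=8, y=5), (x=7, y=6), (x=0, y=7), (x=6, y=7), (x=1, y=8), (x=5, y=8)
  Distance 10: (x=9, y=3), (x=9, y=5), (x=8, y=6), (x=7, y=7), (x=0, y=8)  <- goal reached here
One shortest path (10 moves): (x=2, y=2) -> (x=3, y=2) -> (x=3, y=3) -> (x=3, y=4) -> (x=4, y=4) -> (x=5, y=4) -> (x=6, y=4) -> (x=6, y=5) -> (x=6, y=6) -> (x=7, y=6) -> (x=7, y=7)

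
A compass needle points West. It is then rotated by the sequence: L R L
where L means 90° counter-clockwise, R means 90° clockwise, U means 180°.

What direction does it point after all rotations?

Answer: Final heading: South

Derivation:
Start: West
  L (left (90° counter-clockwise)) -> South
  R (right (90° clockwise)) -> West
  L (left (90° counter-clockwise)) -> South
Final: South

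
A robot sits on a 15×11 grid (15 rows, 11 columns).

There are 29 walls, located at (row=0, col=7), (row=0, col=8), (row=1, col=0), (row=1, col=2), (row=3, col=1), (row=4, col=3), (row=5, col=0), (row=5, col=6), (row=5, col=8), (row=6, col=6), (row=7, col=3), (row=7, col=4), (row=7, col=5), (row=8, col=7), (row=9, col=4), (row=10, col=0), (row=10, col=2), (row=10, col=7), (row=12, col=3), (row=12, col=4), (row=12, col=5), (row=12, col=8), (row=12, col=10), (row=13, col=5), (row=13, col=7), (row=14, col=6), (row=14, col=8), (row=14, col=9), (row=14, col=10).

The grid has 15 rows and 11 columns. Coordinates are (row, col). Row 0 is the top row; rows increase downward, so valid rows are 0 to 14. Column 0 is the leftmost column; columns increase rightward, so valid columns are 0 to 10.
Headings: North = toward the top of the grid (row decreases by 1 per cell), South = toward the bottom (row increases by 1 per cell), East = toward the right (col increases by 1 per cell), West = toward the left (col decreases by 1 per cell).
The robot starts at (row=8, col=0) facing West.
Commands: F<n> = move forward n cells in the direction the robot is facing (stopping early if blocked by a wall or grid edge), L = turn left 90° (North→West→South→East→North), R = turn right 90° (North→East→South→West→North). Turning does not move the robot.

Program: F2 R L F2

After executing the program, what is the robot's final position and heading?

Answer: Final position: (row=8, col=0), facing West

Derivation:
Start: (row=8, col=0), facing West
  F2: move forward 0/2 (blocked), now at (row=8, col=0)
  R: turn right, now facing North
  L: turn left, now facing West
  F2: move forward 0/2 (blocked), now at (row=8, col=0)
Final: (row=8, col=0), facing West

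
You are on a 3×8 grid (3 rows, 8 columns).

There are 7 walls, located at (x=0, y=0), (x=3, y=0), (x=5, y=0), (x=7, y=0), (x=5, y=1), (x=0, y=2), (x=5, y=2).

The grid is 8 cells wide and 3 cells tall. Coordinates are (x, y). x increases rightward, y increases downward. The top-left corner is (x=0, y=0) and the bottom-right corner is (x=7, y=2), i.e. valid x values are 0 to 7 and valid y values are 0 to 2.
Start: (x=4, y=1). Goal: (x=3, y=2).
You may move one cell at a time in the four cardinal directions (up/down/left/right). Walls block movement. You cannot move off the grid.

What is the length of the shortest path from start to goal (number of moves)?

BFS from (x=4, y=1) until reaching (x=3, y=2):
  Distance 0: (x=4, y=1)
  Distance 1: (x=4, y=0), (x=3, y=1), (x=4, y=2)
  Distance 2: (x=2, y=1), (x=3, y=2)  <- goal reached here
One shortest path (2 moves): (x=4, y=1) -> (x=3, y=1) -> (x=3, y=2)

Answer: Shortest path length: 2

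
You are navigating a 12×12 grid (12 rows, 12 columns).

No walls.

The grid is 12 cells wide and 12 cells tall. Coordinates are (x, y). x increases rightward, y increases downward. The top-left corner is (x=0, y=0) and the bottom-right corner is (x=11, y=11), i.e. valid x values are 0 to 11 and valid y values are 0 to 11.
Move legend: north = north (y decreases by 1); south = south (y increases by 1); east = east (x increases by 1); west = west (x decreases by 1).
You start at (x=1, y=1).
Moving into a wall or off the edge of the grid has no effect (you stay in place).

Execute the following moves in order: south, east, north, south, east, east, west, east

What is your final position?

Answer: Final position: (x=4, y=2)

Derivation:
Start: (x=1, y=1)
  south (south): (x=1, y=1) -> (x=1, y=2)
  east (east): (x=1, y=2) -> (x=2, y=2)
  north (north): (x=2, y=2) -> (x=2, y=1)
  south (south): (x=2, y=1) -> (x=2, y=2)
  east (east): (x=2, y=2) -> (x=3, y=2)
  east (east): (x=3, y=2) -> (x=4, y=2)
  west (west): (x=4, y=2) -> (x=3, y=2)
  east (east): (x=3, y=2) -> (x=4, y=2)
Final: (x=4, y=2)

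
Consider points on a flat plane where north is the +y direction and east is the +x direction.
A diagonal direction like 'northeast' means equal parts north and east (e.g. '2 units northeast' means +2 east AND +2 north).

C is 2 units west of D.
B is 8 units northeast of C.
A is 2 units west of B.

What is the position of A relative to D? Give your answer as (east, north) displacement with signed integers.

Answer: A is at (east=4, north=8) relative to D.

Derivation:
Place D at the origin (east=0, north=0).
  C is 2 units west of D: delta (east=-2, north=+0); C at (east=-2, north=0).
  B is 8 units northeast of C: delta (east=+8, north=+8); B at (east=6, north=8).
  A is 2 units west of B: delta (east=-2, north=+0); A at (east=4, north=8).
Therefore A relative to D: (east=4, north=8).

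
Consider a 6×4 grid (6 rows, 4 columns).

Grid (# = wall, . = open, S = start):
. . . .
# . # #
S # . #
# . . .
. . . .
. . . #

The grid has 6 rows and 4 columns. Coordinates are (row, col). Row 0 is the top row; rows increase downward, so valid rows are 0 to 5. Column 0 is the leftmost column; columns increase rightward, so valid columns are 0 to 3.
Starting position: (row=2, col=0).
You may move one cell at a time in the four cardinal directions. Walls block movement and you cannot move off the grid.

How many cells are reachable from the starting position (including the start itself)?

BFS flood-fill from (row=2, col=0):
  Distance 0: (row=2, col=0)
Total reachable: 1 (grid has 17 open cells total)

Answer: Reachable cells: 1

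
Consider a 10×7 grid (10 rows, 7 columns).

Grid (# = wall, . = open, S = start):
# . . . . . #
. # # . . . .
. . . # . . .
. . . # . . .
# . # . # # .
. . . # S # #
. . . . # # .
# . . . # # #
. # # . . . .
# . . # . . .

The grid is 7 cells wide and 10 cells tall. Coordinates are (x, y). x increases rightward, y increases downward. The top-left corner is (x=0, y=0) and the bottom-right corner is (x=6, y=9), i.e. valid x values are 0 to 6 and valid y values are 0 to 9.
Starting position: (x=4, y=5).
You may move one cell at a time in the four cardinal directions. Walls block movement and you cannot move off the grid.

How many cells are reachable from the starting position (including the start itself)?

BFS flood-fill from (x=4, y=5):
  Distance 0: (x=4, y=5)
Total reachable: 1 (grid has 47 open cells total)

Answer: Reachable cells: 1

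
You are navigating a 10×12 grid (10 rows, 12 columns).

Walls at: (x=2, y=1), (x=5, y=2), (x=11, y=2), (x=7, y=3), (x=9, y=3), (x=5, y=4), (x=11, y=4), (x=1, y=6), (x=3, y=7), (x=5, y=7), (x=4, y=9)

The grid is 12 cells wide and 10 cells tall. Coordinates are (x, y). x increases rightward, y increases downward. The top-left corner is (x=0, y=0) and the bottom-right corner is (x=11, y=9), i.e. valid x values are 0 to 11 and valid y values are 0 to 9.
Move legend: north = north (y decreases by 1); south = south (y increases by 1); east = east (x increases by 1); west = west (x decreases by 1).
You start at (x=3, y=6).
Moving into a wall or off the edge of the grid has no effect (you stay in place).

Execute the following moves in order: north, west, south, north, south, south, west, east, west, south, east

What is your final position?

Answer: Final position: (x=2, y=8)

Derivation:
Start: (x=3, y=6)
  north (north): (x=3, y=6) -> (x=3, y=5)
  west (west): (x=3, y=5) -> (x=2, y=5)
  south (south): (x=2, y=5) -> (x=2, y=6)
  north (north): (x=2, y=6) -> (x=2, y=5)
  south (south): (x=2, y=5) -> (x=2, y=6)
  south (south): (x=2, y=6) -> (x=2, y=7)
  west (west): (x=2, y=7) -> (x=1, y=7)
  east (east): (x=1, y=7) -> (x=2, y=7)
  west (west): (x=2, y=7) -> (x=1, y=7)
  south (south): (x=1, y=7) -> (x=1, y=8)
  east (east): (x=1, y=8) -> (x=2, y=8)
Final: (x=2, y=8)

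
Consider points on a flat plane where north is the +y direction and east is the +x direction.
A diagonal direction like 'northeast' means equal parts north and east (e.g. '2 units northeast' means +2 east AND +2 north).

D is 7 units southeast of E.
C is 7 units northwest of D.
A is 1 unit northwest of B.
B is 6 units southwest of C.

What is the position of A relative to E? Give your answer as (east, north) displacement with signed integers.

Place E at the origin (east=0, north=0).
  D is 7 units southeast of E: delta (east=+7, north=-7); D at (east=7, north=-7).
  C is 7 units northwest of D: delta (east=-7, north=+7); C at (east=0, north=0).
  B is 6 units southwest of C: delta (east=-6, north=-6); B at (east=-6, north=-6).
  A is 1 unit northwest of B: delta (east=-1, north=+1); A at (east=-7, north=-5).
Therefore A relative to E: (east=-7, north=-5).

Answer: A is at (east=-7, north=-5) relative to E.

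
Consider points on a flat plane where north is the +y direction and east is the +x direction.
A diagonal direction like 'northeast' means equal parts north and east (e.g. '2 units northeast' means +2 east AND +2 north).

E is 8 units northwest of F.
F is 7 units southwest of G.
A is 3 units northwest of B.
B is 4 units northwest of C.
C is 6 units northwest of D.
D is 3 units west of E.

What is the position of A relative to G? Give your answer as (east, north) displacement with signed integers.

Answer: A is at (east=-31, north=14) relative to G.

Derivation:
Place G at the origin (east=0, north=0).
  F is 7 units southwest of G: delta (east=-7, north=-7); F at (east=-7, north=-7).
  E is 8 units northwest of F: delta (east=-8, north=+8); E at (east=-15, north=1).
  D is 3 units west of E: delta (east=-3, north=+0); D at (east=-18, north=1).
  C is 6 units northwest of D: delta (east=-6, north=+6); C at (east=-24, north=7).
  B is 4 units northwest of C: delta (east=-4, north=+4); B at (east=-28, north=11).
  A is 3 units northwest of B: delta (east=-3, north=+3); A at (east=-31, north=14).
Therefore A relative to G: (east=-31, north=14).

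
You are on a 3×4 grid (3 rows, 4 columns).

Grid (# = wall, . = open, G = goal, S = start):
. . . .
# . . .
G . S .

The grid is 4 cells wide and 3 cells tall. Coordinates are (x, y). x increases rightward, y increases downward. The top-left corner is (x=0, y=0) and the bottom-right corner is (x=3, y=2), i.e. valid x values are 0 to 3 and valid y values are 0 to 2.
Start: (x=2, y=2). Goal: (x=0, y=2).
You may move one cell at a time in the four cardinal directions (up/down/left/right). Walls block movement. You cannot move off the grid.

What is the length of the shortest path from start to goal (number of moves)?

BFS from (x=2, y=2) until reaching (x=0, y=2):
  Distance 0: (x=2, y=2)
  Distance 1: (x=2, y=1), (x=1, y=2), (x=3, y=2)
  Distance 2: (x=2, y=0), (x=1, y=1), (x=3, y=1), (x=0, y=2)  <- goal reached here
One shortest path (2 moves): (x=2, y=2) -> (x=1, y=2) -> (x=0, y=2)

Answer: Shortest path length: 2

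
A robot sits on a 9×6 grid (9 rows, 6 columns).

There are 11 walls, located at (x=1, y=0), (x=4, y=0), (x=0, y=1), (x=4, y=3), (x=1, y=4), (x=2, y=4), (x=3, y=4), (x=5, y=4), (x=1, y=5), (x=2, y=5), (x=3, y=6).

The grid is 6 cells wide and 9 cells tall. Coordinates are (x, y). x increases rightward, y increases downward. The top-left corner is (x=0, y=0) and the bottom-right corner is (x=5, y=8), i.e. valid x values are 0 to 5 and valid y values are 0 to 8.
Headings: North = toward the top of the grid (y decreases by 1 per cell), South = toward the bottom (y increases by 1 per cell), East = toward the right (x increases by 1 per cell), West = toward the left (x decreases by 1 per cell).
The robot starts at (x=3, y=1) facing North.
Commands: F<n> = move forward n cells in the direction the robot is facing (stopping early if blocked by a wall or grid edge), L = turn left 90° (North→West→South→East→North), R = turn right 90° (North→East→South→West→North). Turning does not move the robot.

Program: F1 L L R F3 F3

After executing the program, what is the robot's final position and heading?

Answer: Final position: (x=2, y=0), facing West

Derivation:
Start: (x=3, y=1), facing North
  F1: move forward 1, now at (x=3, y=0)
  L: turn left, now facing West
  L: turn left, now facing South
  R: turn right, now facing West
  F3: move forward 1/3 (blocked), now at (x=2, y=0)
  F3: move forward 0/3 (blocked), now at (x=2, y=0)
Final: (x=2, y=0), facing West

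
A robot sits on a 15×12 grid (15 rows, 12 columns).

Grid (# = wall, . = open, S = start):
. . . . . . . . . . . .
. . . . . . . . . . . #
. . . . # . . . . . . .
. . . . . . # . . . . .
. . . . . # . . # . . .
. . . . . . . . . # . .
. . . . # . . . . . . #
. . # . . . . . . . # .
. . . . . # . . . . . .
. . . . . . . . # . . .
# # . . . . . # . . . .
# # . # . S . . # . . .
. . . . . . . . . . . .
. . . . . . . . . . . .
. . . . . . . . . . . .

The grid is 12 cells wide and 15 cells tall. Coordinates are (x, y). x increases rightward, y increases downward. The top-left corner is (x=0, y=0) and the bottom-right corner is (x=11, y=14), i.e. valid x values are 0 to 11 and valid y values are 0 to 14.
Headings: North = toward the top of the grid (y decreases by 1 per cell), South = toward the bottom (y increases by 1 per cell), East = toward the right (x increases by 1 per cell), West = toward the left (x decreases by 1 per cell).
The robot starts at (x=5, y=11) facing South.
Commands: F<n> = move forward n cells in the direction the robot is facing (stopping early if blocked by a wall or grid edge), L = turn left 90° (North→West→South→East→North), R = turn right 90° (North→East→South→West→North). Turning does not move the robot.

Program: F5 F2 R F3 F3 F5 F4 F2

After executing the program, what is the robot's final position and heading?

Start: (x=5, y=11), facing South
  F5: move forward 3/5 (blocked), now at (x=5, y=14)
  F2: move forward 0/2 (blocked), now at (x=5, y=14)
  R: turn right, now facing West
  F3: move forward 3, now at (x=2, y=14)
  F3: move forward 2/3 (blocked), now at (x=0, y=14)
  F5: move forward 0/5 (blocked), now at (x=0, y=14)
  F4: move forward 0/4 (blocked), now at (x=0, y=14)
  F2: move forward 0/2 (blocked), now at (x=0, y=14)
Final: (x=0, y=14), facing West

Answer: Final position: (x=0, y=14), facing West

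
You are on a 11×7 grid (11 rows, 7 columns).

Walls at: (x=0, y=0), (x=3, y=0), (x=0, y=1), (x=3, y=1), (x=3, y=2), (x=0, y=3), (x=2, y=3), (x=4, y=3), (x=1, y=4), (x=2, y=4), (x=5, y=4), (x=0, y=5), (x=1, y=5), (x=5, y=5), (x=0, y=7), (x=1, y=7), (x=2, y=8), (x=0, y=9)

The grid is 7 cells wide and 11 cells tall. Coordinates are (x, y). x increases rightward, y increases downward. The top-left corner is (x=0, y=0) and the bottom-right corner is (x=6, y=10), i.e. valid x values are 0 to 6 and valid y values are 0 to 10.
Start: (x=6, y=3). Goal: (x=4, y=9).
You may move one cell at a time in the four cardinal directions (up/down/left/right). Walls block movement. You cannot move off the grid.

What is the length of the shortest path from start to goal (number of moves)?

BFS from (x=6, y=3) until reaching (x=4, y=9):
  Distance 0: (x=6, y=3)
  Distance 1: (x=6, y=2), (x=5, y=3), (x=6, y=4)
  Distance 2: (x=6, y=1), (x=5, y=2), (x=6, y=5)
  Distance 3: (x=6, y=0), (x=5, y=1), (x=4, y=2), (x=6, y=6)
  Distance 4: (x=5, y=0), (x=4, y=1), (x=5, y=6), (x=6, y=7)
  Distance 5: (x=4, y=0), (x=4, y=6), (x=5, y=7), (x=6, y=8)
  Distance 6: (x=4, y=5), (x=3, y=6), (x=4, y=7), (x=5, y=8), (x=6, y=9)
  Distance 7: (x=4, y=4), (x=3, y=5), (x=2, y=6), (x=3, y=7), (x=4, y=8), (x=5, y=9), (x=6, y=10)
  Distance 8: (x=3, y=4), (x=2, y=5), (x=1, y=6), (x=2, y=7), (x=3, y=8), (x=4, y=9), (x=5, y=10)  <- goal reached here
One shortest path (8 moves): (x=6, y=3) -> (x=6, y=4) -> (x=6, y=5) -> (x=6, y=6) -> (x=5, y=6) -> (x=4, y=6) -> (x=4, y=7) -> (x=4, y=8) -> (x=4, y=9)

Answer: Shortest path length: 8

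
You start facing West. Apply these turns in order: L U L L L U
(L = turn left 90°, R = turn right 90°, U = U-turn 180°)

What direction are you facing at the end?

Answer: Final heading: West

Derivation:
Start: West
  L (left (90° counter-clockwise)) -> South
  U (U-turn (180°)) -> North
  L (left (90° counter-clockwise)) -> West
  L (left (90° counter-clockwise)) -> South
  L (left (90° counter-clockwise)) -> East
  U (U-turn (180°)) -> West
Final: West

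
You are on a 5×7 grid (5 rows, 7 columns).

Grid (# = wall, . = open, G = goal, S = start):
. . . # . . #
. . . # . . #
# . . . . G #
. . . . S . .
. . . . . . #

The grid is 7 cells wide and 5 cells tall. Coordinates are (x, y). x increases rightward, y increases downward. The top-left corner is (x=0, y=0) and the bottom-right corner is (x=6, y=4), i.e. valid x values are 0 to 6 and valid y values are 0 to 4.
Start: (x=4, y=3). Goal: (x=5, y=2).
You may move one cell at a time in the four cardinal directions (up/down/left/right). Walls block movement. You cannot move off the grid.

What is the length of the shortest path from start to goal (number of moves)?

Answer: Shortest path length: 2

Derivation:
BFS from (x=4, y=3) until reaching (x=5, y=2):
  Distance 0: (x=4, y=3)
  Distance 1: (x=4, y=2), (x=3, y=3), (x=5, y=3), (x=4, y=4)
  Distance 2: (x=4, y=1), (x=3, y=2), (x=5, y=2), (x=2, y=3), (x=6, y=3), (x=3, y=4), (x=5, y=4)  <- goal reached here
One shortest path (2 moves): (x=4, y=3) -> (x=5, y=3) -> (x=5, y=2)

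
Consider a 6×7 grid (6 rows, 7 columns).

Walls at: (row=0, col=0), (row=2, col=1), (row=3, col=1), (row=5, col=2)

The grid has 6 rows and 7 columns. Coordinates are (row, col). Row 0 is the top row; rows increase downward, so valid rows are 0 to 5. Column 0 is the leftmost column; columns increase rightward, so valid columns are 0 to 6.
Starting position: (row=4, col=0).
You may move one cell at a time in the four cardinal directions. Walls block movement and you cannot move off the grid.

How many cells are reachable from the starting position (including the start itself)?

Answer: Reachable cells: 38

Derivation:
BFS flood-fill from (row=4, col=0):
  Distance 0: (row=4, col=0)
  Distance 1: (row=3, col=0), (row=4, col=1), (row=5, col=0)
  Distance 2: (row=2, col=0), (row=4, col=2), (row=5, col=1)
  Distance 3: (row=1, col=0), (row=3, col=2), (row=4, col=3)
  Distance 4: (row=1, col=1), (row=2, col=2), (row=3, col=3), (row=4, col=4), (row=5, col=3)
  Distance 5: (row=0, col=1), (row=1, col=2), (row=2, col=3), (row=3, col=4), (row=4, col=5), (row=5, col=4)
  Distance 6: (row=0, col=2), (row=1, col=3), (row=2, col=4), (row=3, col=5), (row=4, col=6), (row=5, col=5)
  Distance 7: (row=0, col=3), (row=1, col=4), (row=2, col=5), (row=3, col=6), (row=5, col=6)
  Distance 8: (row=0, col=4), (row=1, col=5), (row=2, col=6)
  Distance 9: (row=0, col=5), (row=1, col=6)
  Distance 10: (row=0, col=6)
Total reachable: 38 (grid has 38 open cells total)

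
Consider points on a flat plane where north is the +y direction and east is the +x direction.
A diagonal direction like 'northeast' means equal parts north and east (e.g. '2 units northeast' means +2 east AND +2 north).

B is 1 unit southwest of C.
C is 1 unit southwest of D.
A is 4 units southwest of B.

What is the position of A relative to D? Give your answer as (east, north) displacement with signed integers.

Place D at the origin (east=0, north=0).
  C is 1 unit southwest of D: delta (east=-1, north=-1); C at (east=-1, north=-1).
  B is 1 unit southwest of C: delta (east=-1, north=-1); B at (east=-2, north=-2).
  A is 4 units southwest of B: delta (east=-4, north=-4); A at (east=-6, north=-6).
Therefore A relative to D: (east=-6, north=-6).

Answer: A is at (east=-6, north=-6) relative to D.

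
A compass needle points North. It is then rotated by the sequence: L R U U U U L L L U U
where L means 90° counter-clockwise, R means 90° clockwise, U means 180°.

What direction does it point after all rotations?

Answer: Final heading: East

Derivation:
Start: North
  L (left (90° counter-clockwise)) -> West
  R (right (90° clockwise)) -> North
  U (U-turn (180°)) -> South
  U (U-turn (180°)) -> North
  U (U-turn (180°)) -> South
  U (U-turn (180°)) -> North
  L (left (90° counter-clockwise)) -> West
  L (left (90° counter-clockwise)) -> South
  L (left (90° counter-clockwise)) -> East
  U (U-turn (180°)) -> West
  U (U-turn (180°)) -> East
Final: East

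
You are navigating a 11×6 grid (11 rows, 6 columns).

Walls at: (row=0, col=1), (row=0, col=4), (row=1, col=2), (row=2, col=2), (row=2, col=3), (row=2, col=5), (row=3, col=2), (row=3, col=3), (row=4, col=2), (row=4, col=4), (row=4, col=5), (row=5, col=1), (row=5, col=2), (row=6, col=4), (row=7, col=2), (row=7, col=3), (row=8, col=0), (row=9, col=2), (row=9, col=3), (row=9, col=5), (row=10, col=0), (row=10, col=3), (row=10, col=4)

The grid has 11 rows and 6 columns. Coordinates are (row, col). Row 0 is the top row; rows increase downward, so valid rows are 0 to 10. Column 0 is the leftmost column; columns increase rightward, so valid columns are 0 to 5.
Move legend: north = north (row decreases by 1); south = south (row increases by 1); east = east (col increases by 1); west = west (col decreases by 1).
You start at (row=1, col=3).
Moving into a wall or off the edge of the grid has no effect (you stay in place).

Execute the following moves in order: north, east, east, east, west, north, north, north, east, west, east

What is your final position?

Answer: Final position: (row=0, col=3)

Derivation:
Start: (row=1, col=3)
  north (north): (row=1, col=3) -> (row=0, col=3)
  [×3]east (east): blocked, stay at (row=0, col=3)
  west (west): (row=0, col=3) -> (row=0, col=2)
  [×3]north (north): blocked, stay at (row=0, col=2)
  east (east): (row=0, col=2) -> (row=0, col=3)
  west (west): (row=0, col=3) -> (row=0, col=2)
  east (east): (row=0, col=2) -> (row=0, col=3)
Final: (row=0, col=3)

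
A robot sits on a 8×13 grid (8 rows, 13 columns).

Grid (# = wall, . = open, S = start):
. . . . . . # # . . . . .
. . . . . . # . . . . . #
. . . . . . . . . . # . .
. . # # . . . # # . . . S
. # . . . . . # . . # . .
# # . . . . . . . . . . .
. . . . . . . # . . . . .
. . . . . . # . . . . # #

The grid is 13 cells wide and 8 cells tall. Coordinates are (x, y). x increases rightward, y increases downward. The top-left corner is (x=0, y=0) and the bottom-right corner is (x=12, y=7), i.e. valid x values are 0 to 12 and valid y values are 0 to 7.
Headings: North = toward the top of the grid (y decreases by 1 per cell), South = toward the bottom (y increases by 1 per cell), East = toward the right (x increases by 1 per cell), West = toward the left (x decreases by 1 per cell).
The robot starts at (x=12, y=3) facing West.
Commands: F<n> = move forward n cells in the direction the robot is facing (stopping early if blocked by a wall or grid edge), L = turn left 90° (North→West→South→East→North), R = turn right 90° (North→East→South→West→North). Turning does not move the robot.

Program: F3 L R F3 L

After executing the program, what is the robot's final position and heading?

Answer: Final position: (x=9, y=3), facing South

Derivation:
Start: (x=12, y=3), facing West
  F3: move forward 3, now at (x=9, y=3)
  L: turn left, now facing South
  R: turn right, now facing West
  F3: move forward 0/3 (blocked), now at (x=9, y=3)
  L: turn left, now facing South
Final: (x=9, y=3), facing South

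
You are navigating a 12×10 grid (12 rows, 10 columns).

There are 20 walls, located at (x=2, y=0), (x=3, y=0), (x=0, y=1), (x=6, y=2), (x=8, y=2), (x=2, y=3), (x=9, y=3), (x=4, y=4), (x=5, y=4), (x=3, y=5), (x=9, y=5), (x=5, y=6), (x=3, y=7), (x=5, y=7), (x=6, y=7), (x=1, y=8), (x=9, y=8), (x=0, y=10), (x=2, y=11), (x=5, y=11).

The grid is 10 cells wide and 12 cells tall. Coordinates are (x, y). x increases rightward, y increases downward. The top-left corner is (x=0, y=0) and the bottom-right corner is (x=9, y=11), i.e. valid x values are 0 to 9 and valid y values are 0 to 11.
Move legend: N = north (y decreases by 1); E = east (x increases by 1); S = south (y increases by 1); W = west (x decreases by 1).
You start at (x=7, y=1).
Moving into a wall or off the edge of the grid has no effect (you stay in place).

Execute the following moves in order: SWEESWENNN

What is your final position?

Start: (x=7, y=1)
  S (south): (x=7, y=1) -> (x=7, y=2)
  W (west): blocked, stay at (x=7, y=2)
  E (east): blocked, stay at (x=7, y=2)
  E (east): blocked, stay at (x=7, y=2)
  S (south): (x=7, y=2) -> (x=7, y=3)
  W (west): (x=7, y=3) -> (x=6, y=3)
  E (east): (x=6, y=3) -> (x=7, y=3)
  N (north): (x=7, y=3) -> (x=7, y=2)
  N (north): (x=7, y=2) -> (x=7, y=1)
  N (north): (x=7, y=1) -> (x=7, y=0)
Final: (x=7, y=0)

Answer: Final position: (x=7, y=0)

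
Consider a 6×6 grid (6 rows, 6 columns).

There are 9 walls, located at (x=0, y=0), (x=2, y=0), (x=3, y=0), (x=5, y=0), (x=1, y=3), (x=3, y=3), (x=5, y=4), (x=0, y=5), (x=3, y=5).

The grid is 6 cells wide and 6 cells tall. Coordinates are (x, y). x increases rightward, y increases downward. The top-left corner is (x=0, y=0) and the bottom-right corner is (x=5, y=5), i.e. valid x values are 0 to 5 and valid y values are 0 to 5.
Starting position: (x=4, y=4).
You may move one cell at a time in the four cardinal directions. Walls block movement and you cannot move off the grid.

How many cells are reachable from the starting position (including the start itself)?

Answer: Reachable cells: 27

Derivation:
BFS flood-fill from (x=4, y=4):
  Distance 0: (x=4, y=4)
  Distance 1: (x=4, y=3), (x=3, y=4), (x=4, y=5)
  Distance 2: (x=4, y=2), (x=5, y=3), (x=2, y=4), (x=5, y=5)
  Distance 3: (x=4, y=1), (x=3, y=2), (x=5, y=2), (x=2, y=3), (x=1, y=4), (x=2, y=5)
  Distance 4: (x=4, y=0), (x=3, y=1), (x=5, y=1), (x=2, y=2), (x=0, y=4), (x=1, y=5)
  Distance 5: (x=2, y=1), (x=1, y=2), (x=0, y=3)
  Distance 6: (x=1, y=1), (x=0, y=2)
  Distance 7: (x=1, y=0), (x=0, y=1)
Total reachable: 27 (grid has 27 open cells total)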